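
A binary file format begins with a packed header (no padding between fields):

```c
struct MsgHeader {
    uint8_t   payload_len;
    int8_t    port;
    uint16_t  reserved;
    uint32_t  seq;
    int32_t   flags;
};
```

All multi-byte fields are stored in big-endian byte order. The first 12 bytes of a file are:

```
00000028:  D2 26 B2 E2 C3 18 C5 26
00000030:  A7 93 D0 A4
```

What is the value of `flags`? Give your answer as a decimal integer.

-1483485020

`flags` follows `payload_len` (1 B), `port` (1 B), `reserved` (2 B), `seq` (4 B), so it starts at offset 1 + 1 + 2 + 4 = 8 and occupies 4 bytes.
Bytes at offsets 8..11: A7 93 D0 A4.
Big-endian: lowest address holds the most-significant byte.
The bytes are already most-significant first: 0xA793D0A4.
Top bit is set, so as a signed 32-bit value this is 0xA793D0A4 − 2^32 = -1483485020.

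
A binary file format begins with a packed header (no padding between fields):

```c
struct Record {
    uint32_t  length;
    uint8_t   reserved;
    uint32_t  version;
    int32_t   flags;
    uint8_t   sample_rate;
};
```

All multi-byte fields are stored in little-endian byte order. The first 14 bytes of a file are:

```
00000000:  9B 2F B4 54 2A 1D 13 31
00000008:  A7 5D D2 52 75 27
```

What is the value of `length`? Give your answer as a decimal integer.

`length` is the first field, at byte offset 0, occupying 4 bytes.
Bytes at offsets 0..3: 9B 2F B4 54.
Little-endian stores the least-significant byte at the lowest address.
Reassemble most-significant byte first: 54 B4 2F 9B → 0x54B42F9B.
0x54B42F9B = 1421094811.

1421094811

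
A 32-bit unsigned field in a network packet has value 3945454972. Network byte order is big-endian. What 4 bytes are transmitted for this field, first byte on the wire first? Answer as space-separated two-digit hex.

EB 2A DD 7C

3945454972 in hexadecimal, padded to 32 bits, is 0xEB2ADD7C.
Split into bytes (most-significant first): EB 2A DD 7C.
In big-endian order the high byte comes first in memory.
So the memory order matches the most-significant-first order: EB 2A DD 7C.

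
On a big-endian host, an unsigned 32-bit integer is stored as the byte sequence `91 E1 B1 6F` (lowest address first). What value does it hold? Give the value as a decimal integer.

2447487343

Big-endian: lowest address holds the most-significant byte.
The bytes are already most-significant first: 0x91E1B16F.
0x91E1B16F = 2447487343.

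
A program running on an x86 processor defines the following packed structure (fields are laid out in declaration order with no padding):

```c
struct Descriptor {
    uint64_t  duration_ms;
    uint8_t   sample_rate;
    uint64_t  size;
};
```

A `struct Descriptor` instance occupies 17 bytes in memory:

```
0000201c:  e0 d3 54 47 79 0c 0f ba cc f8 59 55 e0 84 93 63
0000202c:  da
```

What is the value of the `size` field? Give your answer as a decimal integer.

`size` follows `duration_ms` (8 B), `sample_rate` (1 B), so it starts at offset 8 + 1 = 9 and occupies 8 bytes.
Bytes at offsets 9..16: F8 59 55 E0 84 93 63 DA.
Little-endian stores the least-significant byte at the lowest address.
Reassemble most-significant byte first: DA 63 93 84 E0 55 59 F8 → 0xDA639384E05559F8.
0xDA639384E05559F8 = 15736583721871301112.

15736583721871301112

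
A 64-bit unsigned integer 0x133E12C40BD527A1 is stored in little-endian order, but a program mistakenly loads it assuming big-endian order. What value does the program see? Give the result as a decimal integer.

Stored little-endian, the bytes at ascending addresses are A1 27 D5 0B C4 12 3E 13.
Read back as big-endian, the last byte is least significant, giving 0xA127D50BC4123E13.
0xA127D50BC4123E13 = 11612484410708999699.

11612484410708999699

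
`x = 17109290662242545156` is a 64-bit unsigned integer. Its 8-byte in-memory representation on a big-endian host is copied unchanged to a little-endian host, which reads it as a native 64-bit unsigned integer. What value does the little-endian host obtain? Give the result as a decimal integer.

17109290662242545156 in 64-bit hexadecimal is 0xED70693559DFEE04.
Stored big-endian, the bytes at ascending addresses are ED 70 69 35 59 DF EE 04.
Read back as little-endian, the first byte is least significant, giving 0x04EEDF59356970ED.
0x04EEDF59356970ED = 355466994850033901.

355466994850033901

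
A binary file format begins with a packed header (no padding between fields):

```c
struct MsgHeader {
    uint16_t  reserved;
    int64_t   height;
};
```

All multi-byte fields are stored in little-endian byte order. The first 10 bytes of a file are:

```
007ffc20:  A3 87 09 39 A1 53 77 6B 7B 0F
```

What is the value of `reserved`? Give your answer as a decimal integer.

`reserved` is the first field, at byte offset 0, occupying 2 bytes.
Bytes at offsets 0..1: A3 87.
Little-endian: lowest address holds the least-significant byte.
Reassemble most-significant byte first: 87 A3 → 0x87A3.
0x87A3 = 34723.

34723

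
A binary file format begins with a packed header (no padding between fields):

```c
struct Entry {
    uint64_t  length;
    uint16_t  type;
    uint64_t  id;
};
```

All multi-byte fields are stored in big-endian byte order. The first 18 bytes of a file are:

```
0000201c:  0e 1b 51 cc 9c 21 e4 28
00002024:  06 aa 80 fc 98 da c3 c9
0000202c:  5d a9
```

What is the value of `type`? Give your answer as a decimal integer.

`type` follows `length` (8 bytes), so it starts at byte offset 8 and occupies 2 bytes.
Bytes at offsets 8..9: 06 AA.
Big-endian: lowest address holds the most-significant byte.
The bytes are already most-significant first: 0x06AA.
0x06AA = 1706.

1706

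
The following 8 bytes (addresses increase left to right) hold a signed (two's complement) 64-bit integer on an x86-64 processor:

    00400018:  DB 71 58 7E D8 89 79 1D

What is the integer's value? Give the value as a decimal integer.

2123880262207566299

Little-endian: lowest address holds the least-significant byte.
Reassemble most-significant byte first: 1D 79 89 D8 7E 58 71 DB → 0x1D7989D87E5871DB.
0x1D7989D87E5871DB = 2123880262207566299.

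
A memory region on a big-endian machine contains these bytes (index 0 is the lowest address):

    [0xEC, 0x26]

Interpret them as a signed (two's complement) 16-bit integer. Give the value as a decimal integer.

In big-endian order the high byte comes first in memory.
The bytes are already most-significant first: 0xEC26.
Top bit is set, so as a signed 16-bit value this is 0xEC26 − 2^16 = -5082.

-5082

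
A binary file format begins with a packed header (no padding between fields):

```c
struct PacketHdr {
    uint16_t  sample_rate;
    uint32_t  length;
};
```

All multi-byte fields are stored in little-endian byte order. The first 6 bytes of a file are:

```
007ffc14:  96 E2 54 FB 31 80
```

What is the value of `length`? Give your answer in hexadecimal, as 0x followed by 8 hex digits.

`length` follows `sample_rate` (2 bytes), so it starts at byte offset 2 and occupies 4 bytes.
Bytes at offsets 2..5: 54 FB 31 80.
Little-endian stores the least-significant byte at the lowest address.
Reassemble most-significant byte first: 80 31 FB 54 → 0x8031FB54.

0x8031FB54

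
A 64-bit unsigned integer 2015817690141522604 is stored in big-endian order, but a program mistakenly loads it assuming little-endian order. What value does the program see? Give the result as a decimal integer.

2015817690141522604 in 64-bit hexadecimal is 0x1BF99F8248D57AAC.
Stored big-endian, the bytes at ascending addresses are 1B F9 9F 82 48 D5 7A AC.
Read back as little-endian, the first byte is least significant, giving 0xAC7AD548829FF91B.
0xAC7AD548829FF91B = 12428480629088188699.

12428480629088188699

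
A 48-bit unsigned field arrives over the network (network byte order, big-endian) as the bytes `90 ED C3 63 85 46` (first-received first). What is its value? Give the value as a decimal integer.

159350859728198

Big-endian: lowest address holds the most-significant byte.
The bytes are already most-significant first: 0x90EDC3638546.
0x90EDC3638546 = 159350859728198.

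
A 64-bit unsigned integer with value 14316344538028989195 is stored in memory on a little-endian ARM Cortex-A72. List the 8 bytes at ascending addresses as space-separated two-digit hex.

14316344538028989195 in hexadecimal, padded to 64 bits, is 0xC6ADDF818F525B0B.
Split into bytes (most-significant first): C6 AD DF 81 8F 52 5B 0B.
Little-endian stores the least-significant byte at the lowest address.
So at ascending addresses the bytes are 0B 5B 52 8F 81 DF AD C6.

0B 5B 52 8F 81 DF AD C6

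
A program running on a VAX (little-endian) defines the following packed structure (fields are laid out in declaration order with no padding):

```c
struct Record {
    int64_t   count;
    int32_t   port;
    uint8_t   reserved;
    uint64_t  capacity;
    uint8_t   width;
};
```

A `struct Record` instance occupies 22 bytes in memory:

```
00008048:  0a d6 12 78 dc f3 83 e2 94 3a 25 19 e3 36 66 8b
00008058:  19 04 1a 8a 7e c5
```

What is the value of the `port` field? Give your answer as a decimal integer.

421870228

`port` follows `count` (8 bytes), so it starts at byte offset 8 and occupies 4 bytes.
Bytes at offsets 8..11: 94 3A 25 19.
Little-endian stores the least-significant byte at the lowest address.
Reassemble most-significant byte first: 19 25 3A 94 → 0x19253A94.
0x19253A94 = 421870228.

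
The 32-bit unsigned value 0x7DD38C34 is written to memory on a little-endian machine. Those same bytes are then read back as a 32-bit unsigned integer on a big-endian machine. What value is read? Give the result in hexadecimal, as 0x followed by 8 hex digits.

0x348CD37D

Stored little-endian, the bytes at ascending addresses are 34 8C D3 7D.
Read back as big-endian, the last byte is least significant, giving 0x348CD37D.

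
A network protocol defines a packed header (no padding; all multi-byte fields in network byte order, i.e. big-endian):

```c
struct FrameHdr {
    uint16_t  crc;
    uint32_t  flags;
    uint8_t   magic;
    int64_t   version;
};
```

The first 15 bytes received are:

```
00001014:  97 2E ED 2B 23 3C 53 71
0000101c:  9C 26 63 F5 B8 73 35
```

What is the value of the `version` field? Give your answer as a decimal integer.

8186460433418842933

`version` follows `crc` (2 B), `flags` (4 B), `magic` (1 B), so it starts at offset 2 + 4 + 1 = 7 and occupies 8 bytes.
Bytes at offsets 7..14: 71 9C 26 63 F5 B8 73 35.
Big-endian: lowest address holds the most-significant byte.
The bytes are already most-significant first: 0x719C2663F5B87335.
0x719C2663F5B87335 = 8186460433418842933.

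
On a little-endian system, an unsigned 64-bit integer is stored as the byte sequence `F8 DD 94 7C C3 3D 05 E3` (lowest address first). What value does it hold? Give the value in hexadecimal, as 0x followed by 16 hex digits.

0xE3053DC37C94DDF8

Little-endian stores the least-significant byte at the lowest address.
Reassemble most-significant byte first: E3 05 3D C3 7C 94 DD F8 → 0xE3053DC37C94DDF8.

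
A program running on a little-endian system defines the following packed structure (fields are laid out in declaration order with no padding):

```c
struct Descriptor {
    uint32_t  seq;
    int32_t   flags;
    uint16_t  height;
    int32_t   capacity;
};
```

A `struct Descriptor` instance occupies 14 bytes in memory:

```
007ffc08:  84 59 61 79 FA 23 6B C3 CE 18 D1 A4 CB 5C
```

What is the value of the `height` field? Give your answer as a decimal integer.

`height` follows `seq` (4 B), `flags` (4 B), so it starts at offset 4 + 4 = 8 and occupies 2 bytes.
Bytes at offsets 8..9: CE 18.
Little-endian stores the least-significant byte at the lowest address.
Reassemble most-significant byte first: 18 CE → 0x18CE.
0x18CE = 6350.

6350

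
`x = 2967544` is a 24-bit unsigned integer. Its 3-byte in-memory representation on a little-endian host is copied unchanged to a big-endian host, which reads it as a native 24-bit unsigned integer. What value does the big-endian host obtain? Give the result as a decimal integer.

2967544 in 24-bit hexadecimal is 0x2D47F8.
Stored little-endian, the bytes at ascending addresses are F8 47 2D.
Read back as big-endian, the last byte is least significant, giving 0xF8472D.
0xF8472D = 16271149.

16271149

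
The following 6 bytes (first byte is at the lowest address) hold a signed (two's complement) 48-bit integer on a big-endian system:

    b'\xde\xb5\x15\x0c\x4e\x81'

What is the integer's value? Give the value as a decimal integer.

In big-endian order the high byte comes first in memory.
The bytes are already most-significant first: 0xDEB5150C4E81.
Top bit is set, so as a signed 48-bit value this is 0xDEB5150C4E81 − 2^48 = -36605653135743.

-36605653135743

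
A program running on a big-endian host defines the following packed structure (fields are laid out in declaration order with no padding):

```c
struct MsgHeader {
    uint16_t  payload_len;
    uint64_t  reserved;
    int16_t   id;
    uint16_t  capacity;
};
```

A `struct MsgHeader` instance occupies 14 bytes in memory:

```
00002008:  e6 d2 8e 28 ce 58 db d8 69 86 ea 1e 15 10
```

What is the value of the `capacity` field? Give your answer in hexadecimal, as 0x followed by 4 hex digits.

`capacity` follows `payload_len` (2 B), `reserved` (8 B), `id` (2 B), so it starts at offset 2 + 8 + 2 = 12 and occupies 2 bytes.
Bytes at offsets 12..13: 15 10.
Big-endian: lowest address holds the most-significant byte.
The bytes are already most-significant first: 0x1510.

0x1510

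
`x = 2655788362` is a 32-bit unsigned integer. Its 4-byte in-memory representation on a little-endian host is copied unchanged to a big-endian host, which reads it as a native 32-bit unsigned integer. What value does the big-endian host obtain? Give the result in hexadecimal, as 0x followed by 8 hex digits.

0x4A1D4C9E

2655788362 in 32-bit hexadecimal is 0x9E4C1D4A.
Stored little-endian, the bytes at ascending addresses are 4A 1D 4C 9E.
Read back as big-endian, the last byte is least significant, giving 0x4A1D4C9E.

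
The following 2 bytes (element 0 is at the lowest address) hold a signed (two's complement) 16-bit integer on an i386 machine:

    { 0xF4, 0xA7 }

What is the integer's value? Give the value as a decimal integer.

-22540

Little-endian stores the least-significant byte at the lowest address.
Reassemble most-significant byte first: A7 F4 → 0xA7F4.
Top bit is set, so as a signed 16-bit value this is 0xA7F4 − 2^16 = -22540.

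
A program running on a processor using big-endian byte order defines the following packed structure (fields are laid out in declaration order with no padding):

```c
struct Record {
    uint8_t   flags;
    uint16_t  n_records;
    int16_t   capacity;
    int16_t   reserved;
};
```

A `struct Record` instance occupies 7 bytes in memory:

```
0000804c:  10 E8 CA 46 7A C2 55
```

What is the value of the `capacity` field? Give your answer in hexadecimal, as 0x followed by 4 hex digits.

0x467A

`capacity` follows `flags` (1 B), `n_records` (2 B), so it starts at offset 1 + 2 = 3 and occupies 2 bytes.
Bytes at offsets 3..4: 46 7A.
Big-endian stores the most-significant byte at the lowest address.
The bytes are already most-significant first: 0x467A.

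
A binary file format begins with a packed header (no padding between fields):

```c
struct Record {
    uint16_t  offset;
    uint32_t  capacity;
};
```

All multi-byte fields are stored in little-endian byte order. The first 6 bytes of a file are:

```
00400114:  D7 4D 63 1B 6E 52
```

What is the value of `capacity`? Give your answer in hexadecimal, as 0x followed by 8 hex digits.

`capacity` follows `offset` (2 bytes), so it starts at byte offset 2 and occupies 4 bytes.
Bytes at offsets 2..5: 63 1B 6E 52.
Little-endian: lowest address holds the least-significant byte.
Reassemble most-significant byte first: 52 6E 1B 63 → 0x526E1B63.

0x526E1B63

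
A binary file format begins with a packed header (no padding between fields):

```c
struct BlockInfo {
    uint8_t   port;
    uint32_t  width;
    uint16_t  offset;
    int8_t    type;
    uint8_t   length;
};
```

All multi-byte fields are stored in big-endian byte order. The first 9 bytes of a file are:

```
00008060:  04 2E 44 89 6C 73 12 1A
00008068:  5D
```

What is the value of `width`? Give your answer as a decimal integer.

`width` follows `port` (1 byte), so it starts at byte offset 1 and occupies 4 bytes.
Bytes at offsets 1..4: 2E 44 89 6C.
Big-endian stores the most-significant byte at the lowest address.
The bytes are already most-significant first: 0x2E44896C.
0x2E44896C = 776243564.

776243564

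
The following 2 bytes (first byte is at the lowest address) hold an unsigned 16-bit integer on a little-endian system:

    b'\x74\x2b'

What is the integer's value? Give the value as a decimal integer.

Little-endian: lowest address holds the least-significant byte.
Reassemble most-significant byte first: 2B 74 → 0x2B74.
0x2B74 = 11124.

11124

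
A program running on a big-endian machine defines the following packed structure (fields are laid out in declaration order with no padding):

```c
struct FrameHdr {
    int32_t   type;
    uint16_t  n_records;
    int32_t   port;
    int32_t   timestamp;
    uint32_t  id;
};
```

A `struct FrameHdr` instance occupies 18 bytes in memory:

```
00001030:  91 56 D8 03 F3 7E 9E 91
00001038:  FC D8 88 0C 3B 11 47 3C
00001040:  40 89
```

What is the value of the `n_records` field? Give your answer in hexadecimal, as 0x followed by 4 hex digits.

`n_records` follows `type` (4 bytes), so it starts at byte offset 4 and occupies 2 bytes.
Bytes at offsets 4..5: F3 7E.
Big-endian stores the most-significant byte at the lowest address.
The bytes are already most-significant first: 0xF37E.

0xF37E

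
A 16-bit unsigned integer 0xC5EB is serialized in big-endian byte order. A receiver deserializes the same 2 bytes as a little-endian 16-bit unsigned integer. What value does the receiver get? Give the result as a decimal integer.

60357

Stored big-endian, the bytes at ascending addresses are C5 EB.
Read back as little-endian, the first byte is least significant, giving 0xEBC5.
0xEBC5 = 60357.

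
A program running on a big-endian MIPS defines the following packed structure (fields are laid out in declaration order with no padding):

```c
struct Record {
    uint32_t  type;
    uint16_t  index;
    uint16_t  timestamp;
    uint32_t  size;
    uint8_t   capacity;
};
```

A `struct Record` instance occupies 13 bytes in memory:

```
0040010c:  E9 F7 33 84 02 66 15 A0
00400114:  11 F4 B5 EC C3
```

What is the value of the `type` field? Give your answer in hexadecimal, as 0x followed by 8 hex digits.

`type` is the first field, at byte offset 0, occupying 4 bytes.
Bytes at offsets 0..3: E9 F7 33 84.
Big-endian stores the most-significant byte at the lowest address.
The bytes are already most-significant first: 0xE9F73384.

0xE9F73384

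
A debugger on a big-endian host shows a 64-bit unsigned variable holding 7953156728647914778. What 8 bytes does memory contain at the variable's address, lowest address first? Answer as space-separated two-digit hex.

7953156728647914778 in hexadecimal, padded to 64 bits, is 0x6E5F49E83611151A.
Split into bytes (most-significant first): 6E 5F 49 E8 36 11 15 1A.
In big-endian order the high byte comes first in memory.
So the memory order matches the most-significant-first order: 6E 5F 49 E8 36 11 15 1A.

6E 5F 49 E8 36 11 15 1A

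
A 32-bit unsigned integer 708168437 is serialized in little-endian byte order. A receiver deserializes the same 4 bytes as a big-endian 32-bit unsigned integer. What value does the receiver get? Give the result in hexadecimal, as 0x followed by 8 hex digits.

708168437 in 32-bit hexadecimal is 0x2A35CAF5.
Stored little-endian, the bytes at ascending addresses are F5 CA 35 2A.
Read back as big-endian, the last byte is least significant, giving 0xF5CA352A.

0xF5CA352A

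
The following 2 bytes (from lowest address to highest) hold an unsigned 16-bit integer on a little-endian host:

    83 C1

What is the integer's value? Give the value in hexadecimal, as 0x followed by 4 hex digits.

In little-endian order the low byte comes first in memory.
Reassemble most-significant byte first: C1 83 → 0xC183.

0xC183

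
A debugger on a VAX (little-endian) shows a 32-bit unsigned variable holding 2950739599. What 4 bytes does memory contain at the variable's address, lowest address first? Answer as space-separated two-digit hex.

8F B6 E0 AF

2950739599 in hexadecimal, padded to 32 bits, is 0xAFE0B68F.
Split into bytes (most-significant first): AF E0 B6 8F.
Little-endian stores the least-significant byte at the lowest address.
So at ascending addresses the bytes are 8F B6 E0 AF.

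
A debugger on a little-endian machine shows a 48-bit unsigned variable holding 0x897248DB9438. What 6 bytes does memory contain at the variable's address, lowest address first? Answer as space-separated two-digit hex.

38 94 DB 48 72 89

Split into bytes (most-significant first): 89 72 48 DB 94 38.
Little-endian: lowest address holds the least-significant byte.
So at ascending addresses the bytes are 38 94 DB 48 72 89.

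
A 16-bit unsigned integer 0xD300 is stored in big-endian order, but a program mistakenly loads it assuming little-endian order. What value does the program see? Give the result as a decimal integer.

211

Stored big-endian, the bytes at ascending addresses are D3 00.
Read back as little-endian, the first byte is least significant, giving 0x00D3.
0x00D3 = 211.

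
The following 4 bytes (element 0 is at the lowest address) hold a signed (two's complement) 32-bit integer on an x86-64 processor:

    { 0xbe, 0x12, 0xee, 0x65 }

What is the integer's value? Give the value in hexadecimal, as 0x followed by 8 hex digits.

In little-endian order the low byte comes first in memory.
Reassemble most-significant byte first: 65 EE 12 BE → 0x65EE12BE.

0x65EE12BE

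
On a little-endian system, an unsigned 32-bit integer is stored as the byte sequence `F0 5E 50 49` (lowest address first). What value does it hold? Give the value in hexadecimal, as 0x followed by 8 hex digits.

Little-endian: lowest address holds the least-significant byte.
Reassemble most-significant byte first: 49 50 5E F0 → 0x49505EF0.

0x49505EF0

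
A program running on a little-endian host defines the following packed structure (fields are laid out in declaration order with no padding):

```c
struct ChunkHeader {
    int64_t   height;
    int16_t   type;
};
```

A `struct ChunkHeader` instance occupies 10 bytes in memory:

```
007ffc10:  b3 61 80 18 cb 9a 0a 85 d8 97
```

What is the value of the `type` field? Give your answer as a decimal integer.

`type` follows `height` (8 bytes), so it starts at byte offset 8 and occupies 2 bytes.
Bytes at offsets 8..9: D8 97.
Little-endian stores the least-significant byte at the lowest address.
Reassemble most-significant byte first: 97 D8 → 0x97D8.
Top bit is set, so as a signed 16-bit value this is 0x97D8 − 2^16 = -26664.

-26664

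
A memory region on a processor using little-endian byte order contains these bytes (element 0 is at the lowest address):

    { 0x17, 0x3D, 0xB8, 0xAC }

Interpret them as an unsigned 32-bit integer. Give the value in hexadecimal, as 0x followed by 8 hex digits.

In little-endian order the low byte comes first in memory.
Reassemble most-significant byte first: AC B8 3D 17 → 0xACB83D17.

0xACB83D17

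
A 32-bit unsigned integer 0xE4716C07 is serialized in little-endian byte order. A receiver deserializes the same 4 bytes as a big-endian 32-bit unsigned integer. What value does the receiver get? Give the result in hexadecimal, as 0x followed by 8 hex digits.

0x076C71E4

Stored little-endian, the bytes at ascending addresses are 07 6C 71 E4.
Read back as big-endian, the last byte is least significant, giving 0x076C71E4.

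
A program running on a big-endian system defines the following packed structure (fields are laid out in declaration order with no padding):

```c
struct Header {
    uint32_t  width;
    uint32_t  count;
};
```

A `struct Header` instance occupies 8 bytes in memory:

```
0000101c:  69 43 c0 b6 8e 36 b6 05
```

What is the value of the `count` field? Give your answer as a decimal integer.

2385950213

`count` follows `width` (4 bytes), so it starts at byte offset 4 and occupies 4 bytes.
Bytes at offsets 4..7: 8E 36 B6 05.
In big-endian order the high byte comes first in memory.
The bytes are already most-significant first: 0x8E36B605.
0x8E36B605 = 2385950213.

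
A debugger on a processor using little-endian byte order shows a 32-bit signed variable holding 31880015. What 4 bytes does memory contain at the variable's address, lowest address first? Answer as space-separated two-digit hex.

4F 73 E6 01

31880015 in hexadecimal, padded to 32 bits, is 0x01E6734F.
Split into bytes (most-significant first): 01 E6 73 4F.
Little-endian stores the least-significant byte at the lowest address.
So at ascending addresses the bytes are 4F 73 E6 01.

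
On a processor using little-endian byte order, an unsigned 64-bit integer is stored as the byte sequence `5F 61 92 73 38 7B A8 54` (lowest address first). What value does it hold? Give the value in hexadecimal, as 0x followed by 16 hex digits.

In little-endian order the low byte comes first in memory.
Reassemble most-significant byte first: 54 A8 7B 38 73 92 61 5F → 0x54A87B387392615F.

0x54A87B387392615F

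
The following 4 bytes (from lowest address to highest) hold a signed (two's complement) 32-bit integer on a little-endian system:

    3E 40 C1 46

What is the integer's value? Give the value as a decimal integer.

1187070014

Little-endian stores the least-significant byte at the lowest address.
Reassemble most-significant byte first: 46 C1 40 3E → 0x46C1403E.
0x46C1403E = 1187070014.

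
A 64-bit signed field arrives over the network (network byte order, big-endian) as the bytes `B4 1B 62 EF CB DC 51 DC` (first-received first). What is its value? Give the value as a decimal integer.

-5468668540454415908

Big-endian stores the most-significant byte at the lowest address.
The bytes are already most-significant first: 0xB41B62EFCBDC51DC.
Top bit is set, so as a signed 64-bit value this is 0xB41B62EFCBDC51DC − 2^64 = -5468668540454415908.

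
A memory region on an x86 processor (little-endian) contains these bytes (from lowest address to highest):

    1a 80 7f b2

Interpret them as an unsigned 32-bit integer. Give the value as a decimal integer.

Little-endian: lowest address holds the least-significant byte.
Reassemble most-significant byte first: B2 7F 80 1A → 0xB27F801A.
0xB27F801A = 2994700314.

2994700314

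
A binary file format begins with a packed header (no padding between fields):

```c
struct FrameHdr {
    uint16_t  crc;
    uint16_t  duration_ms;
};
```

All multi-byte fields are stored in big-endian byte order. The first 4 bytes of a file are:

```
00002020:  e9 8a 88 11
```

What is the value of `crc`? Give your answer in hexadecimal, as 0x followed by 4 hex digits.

0xE98A

`crc` is the first field, at byte offset 0, occupying 2 bytes.
Bytes at offsets 0..1: E9 8A.
Big-endian stores the most-significant byte at the lowest address.
The bytes are already most-significant first: 0xE98A.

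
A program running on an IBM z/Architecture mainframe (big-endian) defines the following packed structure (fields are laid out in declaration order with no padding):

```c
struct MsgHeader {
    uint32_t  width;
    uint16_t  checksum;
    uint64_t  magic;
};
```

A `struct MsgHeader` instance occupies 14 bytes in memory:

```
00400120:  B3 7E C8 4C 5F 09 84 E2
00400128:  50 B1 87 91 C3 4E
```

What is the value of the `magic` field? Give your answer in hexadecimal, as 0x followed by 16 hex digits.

0x84E250B18791C34E

`magic` follows `width` (4 B), `checksum` (2 B), so it starts at offset 4 + 2 = 6 and occupies 8 bytes.
Bytes at offsets 6..13: 84 E2 50 B1 87 91 C3 4E.
In big-endian order the high byte comes first in memory.
The bytes are already most-significant first: 0x84E250B18791C34E.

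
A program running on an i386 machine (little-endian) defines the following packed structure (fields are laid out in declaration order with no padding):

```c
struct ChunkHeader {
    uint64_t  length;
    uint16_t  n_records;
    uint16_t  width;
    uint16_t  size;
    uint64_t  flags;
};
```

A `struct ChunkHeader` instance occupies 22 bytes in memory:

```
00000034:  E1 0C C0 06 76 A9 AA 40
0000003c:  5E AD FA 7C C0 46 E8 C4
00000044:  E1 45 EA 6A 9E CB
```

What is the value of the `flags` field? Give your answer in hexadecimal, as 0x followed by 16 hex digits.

0xCB9E6AEA45E1C4E8

`flags` follows `length` (8 B), `n_records` (2 B), `width` (2 B), `size` (2 B), so it starts at offset 8 + 2 + 2 + 2 = 14 and occupies 8 bytes.
Bytes at offsets 14..21: E8 C4 E1 45 EA 6A 9E CB.
Little-endian: lowest address holds the least-significant byte.
Reassemble most-significant byte first: CB 9E 6A EA 45 E1 C4 E8 → 0xCB9E6AEA45E1C4E8.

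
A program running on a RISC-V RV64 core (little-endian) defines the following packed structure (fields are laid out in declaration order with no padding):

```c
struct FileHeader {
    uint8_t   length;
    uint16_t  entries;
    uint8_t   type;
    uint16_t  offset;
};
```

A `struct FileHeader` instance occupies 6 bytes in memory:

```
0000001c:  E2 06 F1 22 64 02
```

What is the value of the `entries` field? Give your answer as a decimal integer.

`entries` follows `length` (1 byte), so it starts at byte offset 1 and occupies 2 bytes.
Bytes at offsets 1..2: 06 F1.
Little-endian: lowest address holds the least-significant byte.
Reassemble most-significant byte first: F1 06 → 0xF106.
0xF106 = 61702.

61702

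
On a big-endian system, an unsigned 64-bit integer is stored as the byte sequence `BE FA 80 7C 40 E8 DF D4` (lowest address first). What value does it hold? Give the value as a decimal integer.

Big-endian stores the most-significant byte at the lowest address.
The bytes are already most-significant first: 0xBEFA807C40E8DFD4.
0xBEFA807C40E8DFD4 = 13761452882537275348.

13761452882537275348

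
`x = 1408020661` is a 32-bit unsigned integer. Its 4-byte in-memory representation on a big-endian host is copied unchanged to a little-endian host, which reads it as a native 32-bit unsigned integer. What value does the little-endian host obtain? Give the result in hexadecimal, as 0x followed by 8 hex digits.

1408020661 in 32-bit hexadecimal is 0x53ECB0B5.
Stored big-endian, the bytes at ascending addresses are 53 EC B0 B5.
Read back as little-endian, the first byte is least significant, giving 0xB5B0EC53.

0xB5B0EC53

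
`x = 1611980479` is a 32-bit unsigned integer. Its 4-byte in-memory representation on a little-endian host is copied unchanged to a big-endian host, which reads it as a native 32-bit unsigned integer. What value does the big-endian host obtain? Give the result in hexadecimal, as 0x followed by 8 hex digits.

1611980479 in 32-bit hexadecimal is 0x6014DEBF.
Stored little-endian, the bytes at ascending addresses are BF DE 14 60.
Read back as big-endian, the last byte is least significant, giving 0xBFDE1460.

0xBFDE1460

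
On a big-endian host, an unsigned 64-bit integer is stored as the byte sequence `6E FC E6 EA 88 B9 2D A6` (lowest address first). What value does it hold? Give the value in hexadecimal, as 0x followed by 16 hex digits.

Big-endian stores the most-significant byte at the lowest address.
The bytes are already most-significant first: 0x6EFCE6EA88B92DA6.

0x6EFCE6EA88B92DA6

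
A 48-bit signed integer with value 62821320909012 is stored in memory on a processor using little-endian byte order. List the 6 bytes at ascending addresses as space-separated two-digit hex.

62821320909012 in hexadecimal, padded to 48 bits, is 0x3922BA8460D4.
Split into bytes (most-significant first): 39 22 BA 84 60 D4.
Little-endian stores the least-significant byte at the lowest address.
So at ascending addresses the bytes are D4 60 84 BA 22 39.

D4 60 84 BA 22 39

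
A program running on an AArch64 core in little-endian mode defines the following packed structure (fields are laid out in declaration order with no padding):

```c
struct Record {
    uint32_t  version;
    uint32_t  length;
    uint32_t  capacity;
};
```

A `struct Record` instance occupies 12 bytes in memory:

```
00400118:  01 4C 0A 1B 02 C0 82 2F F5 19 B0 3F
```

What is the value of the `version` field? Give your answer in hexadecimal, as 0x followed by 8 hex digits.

`version` is the first field, at byte offset 0, occupying 4 bytes.
Bytes at offsets 0..3: 01 4C 0A 1B.
Little-endian: lowest address holds the least-significant byte.
Reassemble most-significant byte first: 1B 0A 4C 01 → 0x1B0A4C01.

0x1B0A4C01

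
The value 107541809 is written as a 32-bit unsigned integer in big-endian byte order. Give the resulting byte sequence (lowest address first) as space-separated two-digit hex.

06 68 F5 31

107541809 in hexadecimal, padded to 32 bits, is 0x0668F531.
Split into bytes (most-significant first): 06 68 F5 31.
Big-endian stores the most-significant byte at the lowest address.
So the memory order matches the most-significant-first order: 06 68 F5 31.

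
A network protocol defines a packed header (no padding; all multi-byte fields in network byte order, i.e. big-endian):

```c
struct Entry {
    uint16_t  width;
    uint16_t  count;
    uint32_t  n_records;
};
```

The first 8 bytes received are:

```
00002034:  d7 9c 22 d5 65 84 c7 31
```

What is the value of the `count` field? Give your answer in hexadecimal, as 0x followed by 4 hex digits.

0x22D5

`count` follows `width` (2 bytes), so it starts at byte offset 2 and occupies 2 bytes.
Bytes at offsets 2..3: 22 D5.
In big-endian order the high byte comes first in memory.
The bytes are already most-significant first: 0x22D5.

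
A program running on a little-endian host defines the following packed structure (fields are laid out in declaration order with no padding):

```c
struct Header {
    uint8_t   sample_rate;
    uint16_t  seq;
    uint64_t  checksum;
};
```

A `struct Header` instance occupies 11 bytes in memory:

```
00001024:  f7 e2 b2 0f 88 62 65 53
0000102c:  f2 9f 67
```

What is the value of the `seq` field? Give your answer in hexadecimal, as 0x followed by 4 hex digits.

`seq` follows `sample_rate` (1 byte), so it starts at byte offset 1 and occupies 2 bytes.
Bytes at offsets 1..2: E2 B2.
Little-endian: lowest address holds the least-significant byte.
Reassemble most-significant byte first: B2 E2 → 0xB2E2.

0xB2E2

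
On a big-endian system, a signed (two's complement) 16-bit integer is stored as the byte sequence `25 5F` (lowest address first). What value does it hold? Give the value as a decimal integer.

Big-endian stores the most-significant byte at the lowest address.
The bytes are already most-significant first: 0x255F.
0x255F = 9567.

9567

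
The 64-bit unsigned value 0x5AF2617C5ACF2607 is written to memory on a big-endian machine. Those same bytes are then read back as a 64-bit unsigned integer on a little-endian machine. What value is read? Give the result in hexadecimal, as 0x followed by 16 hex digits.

0x0726CF5A7C61F25A

Stored big-endian, the bytes at ascending addresses are 5A F2 61 7C 5A CF 26 07.
Read back as little-endian, the first byte is least significant, giving 0x0726CF5A7C61F25A.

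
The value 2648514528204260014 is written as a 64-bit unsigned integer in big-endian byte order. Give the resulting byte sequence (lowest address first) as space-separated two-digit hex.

24 C1 69 EE 54 13 82 AE

2648514528204260014 in hexadecimal, padded to 64 bits, is 0x24C169EE541382AE.
Split into bytes (most-significant first): 24 C1 69 EE 54 13 82 AE.
Big-endian: lowest address holds the most-significant byte.
So the memory order matches the most-significant-first order: 24 C1 69 EE 54 13 82 AE.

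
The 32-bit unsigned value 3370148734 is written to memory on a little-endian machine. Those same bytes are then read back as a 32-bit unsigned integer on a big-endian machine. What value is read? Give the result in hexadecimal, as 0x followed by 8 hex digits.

0x7E63E0C8

3370148734 in 32-bit hexadecimal is 0xC8E0637E.
Stored little-endian, the bytes at ascending addresses are 7E 63 E0 C8.
Read back as big-endian, the last byte is least significant, giving 0x7E63E0C8.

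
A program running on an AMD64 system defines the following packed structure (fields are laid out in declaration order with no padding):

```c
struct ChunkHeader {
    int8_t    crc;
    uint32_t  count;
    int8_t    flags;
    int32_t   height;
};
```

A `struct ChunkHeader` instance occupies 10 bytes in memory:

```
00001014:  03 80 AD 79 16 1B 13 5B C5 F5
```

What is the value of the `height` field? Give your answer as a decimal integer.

-171615469

`height` follows `crc` (1 B), `count` (4 B), `flags` (1 B), so it starts at offset 1 + 4 + 1 = 6 and occupies 4 bytes.
Bytes at offsets 6..9: 13 5B C5 F5.
Little-endian stores the least-significant byte at the lowest address.
Reassemble most-significant byte first: F5 C5 5B 13 → 0xF5C55B13.
Top bit is set, so as a signed 32-bit value this is 0xF5C55B13 − 2^32 = -171615469.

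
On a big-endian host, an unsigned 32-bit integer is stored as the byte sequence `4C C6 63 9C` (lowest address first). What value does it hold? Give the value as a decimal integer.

Big-endian stores the most-significant byte at the lowest address.
The bytes are already most-significant first: 0x4CC6639C.
0x4CC6639C = 1288070044.

1288070044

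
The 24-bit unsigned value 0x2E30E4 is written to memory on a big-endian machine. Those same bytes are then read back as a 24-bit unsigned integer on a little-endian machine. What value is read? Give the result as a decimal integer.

Stored big-endian, the bytes at ascending addresses are 2E 30 E4.
Read back as little-endian, the first byte is least significant, giving 0xE4302E.
0xE4302E = 14954542.

14954542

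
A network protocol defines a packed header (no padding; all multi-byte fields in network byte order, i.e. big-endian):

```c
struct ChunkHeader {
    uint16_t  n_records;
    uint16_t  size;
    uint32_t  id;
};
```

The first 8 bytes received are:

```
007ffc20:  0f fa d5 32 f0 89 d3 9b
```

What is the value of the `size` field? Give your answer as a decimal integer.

`size` follows `n_records` (2 bytes), so it starts at byte offset 2 and occupies 2 bytes.
Bytes at offsets 2..3: D5 32.
In big-endian order the high byte comes first in memory.
The bytes are already most-significant first: 0xD532.
0xD532 = 54578.

54578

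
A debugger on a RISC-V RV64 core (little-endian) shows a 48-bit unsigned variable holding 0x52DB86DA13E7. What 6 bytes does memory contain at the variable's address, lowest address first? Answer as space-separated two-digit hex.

E7 13 DA 86 DB 52

Split into bytes (most-significant first): 52 DB 86 DA 13 E7.
In little-endian order the low byte comes first in memory.
So at ascending addresses the bytes are E7 13 DA 86 DB 52.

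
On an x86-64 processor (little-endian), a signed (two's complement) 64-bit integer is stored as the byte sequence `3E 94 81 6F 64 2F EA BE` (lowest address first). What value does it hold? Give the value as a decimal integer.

Little-endian: lowest address holds the least-significant byte.
Reassemble most-significant byte first: BE EA 2F 64 6F 81 94 3E → 0xBEEA2F646F81943E.
Top bit is set, so as a signed 64-bit value this is 0xBEEA2F646F81943E − 2^64 = -4689883953538952130.

-4689883953538952130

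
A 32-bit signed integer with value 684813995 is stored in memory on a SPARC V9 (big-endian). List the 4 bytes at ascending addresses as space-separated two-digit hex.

684813995 in hexadecimal, padded to 32 bits, is 0x28D16EAB.
Split into bytes (most-significant first): 28 D1 6E AB.
In big-endian order the high byte comes first in memory.
So the memory order matches the most-significant-first order: 28 D1 6E AB.

28 D1 6E AB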